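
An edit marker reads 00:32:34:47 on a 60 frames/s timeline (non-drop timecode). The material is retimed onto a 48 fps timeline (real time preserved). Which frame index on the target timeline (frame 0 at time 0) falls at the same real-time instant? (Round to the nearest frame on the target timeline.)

frame 93830

Source frame index: (0×3600 + 32×60 + 34) × 60 + 47 = 117287.
Real time: 117287 / (60) = 117287/60 s.
Target frame: (117287/60) × (48) = 469148/5 ≈ 93829.600 → 93830.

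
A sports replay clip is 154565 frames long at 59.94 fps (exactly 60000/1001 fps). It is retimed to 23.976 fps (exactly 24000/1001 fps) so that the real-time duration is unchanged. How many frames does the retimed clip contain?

Target frames = source frames × (target rate / source rate) = 154565 × (24000/1001)/(60000/1001) = 154565 × 2/5 = 61826.

61826 frames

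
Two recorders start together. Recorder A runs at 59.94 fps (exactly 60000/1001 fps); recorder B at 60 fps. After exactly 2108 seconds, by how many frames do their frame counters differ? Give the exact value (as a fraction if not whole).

A emits 60000/1001 × 2108 = 126480000/1001 frames; B emits 60 × 2108 = 126480.
Difference = 126480/1001 frames (≈ 126.3536); B is ahead of A.

126480/1001 frames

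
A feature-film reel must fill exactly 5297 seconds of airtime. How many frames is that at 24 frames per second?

Frames = 5297 × 24 = 127128.

127128 frames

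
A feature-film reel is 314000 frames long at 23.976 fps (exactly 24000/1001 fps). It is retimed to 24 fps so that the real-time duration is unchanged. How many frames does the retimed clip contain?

314314 frames

Target frames = source frames × (target rate / source rate) = 314000 × (24)/(24000/1001) = 314000 × 1001/1000 = 314314.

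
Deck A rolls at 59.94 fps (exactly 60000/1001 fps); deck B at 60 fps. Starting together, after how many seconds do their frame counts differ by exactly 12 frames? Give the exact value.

200.2 seconds

The gap grows by |60 − 60000/1001| = 60/1001 frames per second.
Time for a 12-frame gap: 12 ÷ (60/1001) = 200.2 s.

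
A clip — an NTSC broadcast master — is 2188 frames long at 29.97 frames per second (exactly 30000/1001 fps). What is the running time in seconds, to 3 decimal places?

Running time = 2188 × 1001/30000 = 547547/7500 s ≈ 73.006 s.

73.006 seconds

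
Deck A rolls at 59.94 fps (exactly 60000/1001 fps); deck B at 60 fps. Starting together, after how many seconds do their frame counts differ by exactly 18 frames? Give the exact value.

The gap grows by |60 − 60000/1001| = 60/1001 frames per second.
Time for a 18-frame gap: 18 ÷ (60/1001) = 300.3 s.

300.3 seconds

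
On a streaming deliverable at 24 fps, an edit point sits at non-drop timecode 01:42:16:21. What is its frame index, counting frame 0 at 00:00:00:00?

147285

Total seconds to the label: (1 × 3600 + 42 × 60 + 16) = 6136.
Frame index = 6136 × 24 + 21 = 147285.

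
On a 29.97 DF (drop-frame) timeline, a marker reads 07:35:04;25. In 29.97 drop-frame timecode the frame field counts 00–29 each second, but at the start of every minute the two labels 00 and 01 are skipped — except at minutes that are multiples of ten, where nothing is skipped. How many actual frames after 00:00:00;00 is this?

As if non-drop at 30 labels/s: (7 × 3600 + 35 × 60 + 4) × 30 + 25 = 819145.
Minute boundaries passed: 455; those not divisible by 10: 455 − 45 = 410; dropped labels = 2 × 410 = 820.
Actual frame index = 819145 − 820 = 818325.

818325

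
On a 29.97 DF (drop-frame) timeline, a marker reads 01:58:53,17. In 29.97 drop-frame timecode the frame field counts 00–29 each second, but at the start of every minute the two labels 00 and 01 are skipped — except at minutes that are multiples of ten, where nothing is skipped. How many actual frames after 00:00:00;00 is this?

Complete 10-minute blocks: 11, each 17982 frames → 197802.
Remaining 8 whole minutes in the current block: 1800 + 7 × 1798 = 14386 frames.
Within the current minute: 53 × 30 + 17 − 2 = 1605 (labels ;00/;01 skipped at this minute). Total = 197802 + 14386 + 1605 = 213793.

213793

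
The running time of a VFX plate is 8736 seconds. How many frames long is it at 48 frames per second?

419328 frames

Frames = 8736 × 48 = 419328.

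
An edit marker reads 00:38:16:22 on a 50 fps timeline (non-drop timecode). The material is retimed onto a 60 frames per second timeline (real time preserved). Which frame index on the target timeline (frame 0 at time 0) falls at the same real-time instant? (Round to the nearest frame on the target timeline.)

frame 137786

Source frame index: (0×3600 + 38×60 + 16) × 50 + 22 = 114822.
Real time: 114822 / (50) = 57411/25 s.
Target frame: (57411/25) × (60) = 688932/5 ≈ 137786.400 → 137786.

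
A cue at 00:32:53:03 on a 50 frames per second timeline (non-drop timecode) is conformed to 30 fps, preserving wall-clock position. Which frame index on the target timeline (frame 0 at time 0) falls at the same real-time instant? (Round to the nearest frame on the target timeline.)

Source frame index: (0×3600 + 32×60 + 53) × 50 + 3 = 98653.
Real time: 98653 / (50) = 98653/50 s.
Target frame: (98653/50) × (30) = 295959/5 ≈ 59191.800 → 59192.

frame 59192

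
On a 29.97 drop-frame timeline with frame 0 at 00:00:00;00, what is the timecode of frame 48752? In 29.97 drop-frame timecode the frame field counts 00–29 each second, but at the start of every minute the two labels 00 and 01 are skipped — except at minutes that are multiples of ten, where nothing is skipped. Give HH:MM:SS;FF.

00:27:06;22

Each 10-minute DF block holds 10 × 60 × 30 − 9 × 2 = 17982 frames. 48752 ÷ 17982 → 2 full blocks, remainder 12788.
Within the partial block the first minute is 1800 frames and each further minute 1798, so 7 further minute boundaries passed. Total skipped labels = 18 × 2 + 2 × 7 = 50.
Non-drop label index = 48752 + 50 = 48802; at 30 labels/s that is 00:27:06:22, i.e. DF 00:27:06;22.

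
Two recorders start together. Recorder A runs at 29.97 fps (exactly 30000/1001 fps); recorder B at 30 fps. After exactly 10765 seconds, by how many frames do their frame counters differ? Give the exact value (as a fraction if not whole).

322950/1001 frames

A emits 30000/1001 × 10765 = 322950000/1001 frames; B emits 30 × 10765 = 322950.
Difference = 322950/1001 frames (≈ 322.6274); B is ahead of A.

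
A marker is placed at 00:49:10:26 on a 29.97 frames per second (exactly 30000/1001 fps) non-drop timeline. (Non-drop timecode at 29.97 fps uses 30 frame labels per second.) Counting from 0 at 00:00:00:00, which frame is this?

frame 88526

Total seconds to the label: (0 × 3600 + 49 × 60 + 10) = 2950.
Frame index = 2950 × 30 + 26 = 88526.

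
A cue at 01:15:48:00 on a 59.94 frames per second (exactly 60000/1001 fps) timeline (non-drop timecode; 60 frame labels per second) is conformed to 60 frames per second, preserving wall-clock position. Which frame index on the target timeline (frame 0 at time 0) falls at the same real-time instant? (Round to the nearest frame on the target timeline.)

Source frame index: (1×3600 + 15×60 + 48) × 60 + 0 = 272880.
Real time: 272880 / (60000/1001) = 1138137/250 s.
Target frame: (1138137/250) × (60) = 6828822/25 ≈ 273152.880 → 273153.

frame 273153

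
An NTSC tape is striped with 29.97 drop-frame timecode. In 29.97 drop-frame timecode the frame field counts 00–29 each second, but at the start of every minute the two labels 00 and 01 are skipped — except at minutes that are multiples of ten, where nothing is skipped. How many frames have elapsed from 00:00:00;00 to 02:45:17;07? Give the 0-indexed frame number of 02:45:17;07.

Complete 10-minute blocks: 16, each 17982 frames → 287712.
Remaining 5 whole minutes in the current block: 1800 + 4 × 1798 = 8992 frames.
Within the current minute: 17 × 30 + 7 − 2 = 515 (labels ;00/;01 skipped at this minute). Total = 287712 + 8992 + 515 = 297219.

297219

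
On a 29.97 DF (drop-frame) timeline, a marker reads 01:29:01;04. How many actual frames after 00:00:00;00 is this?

As if non-drop at 30 labels/s: (1 × 3600 + 29 × 60 + 1) × 30 + 4 = 160234.
Minute boundaries passed: 89; those not divisible by 10: 89 − 8 = 81; dropped labels = 2 × 81 = 162.
Actual frame index = 160234 − 162 = 160072.

160072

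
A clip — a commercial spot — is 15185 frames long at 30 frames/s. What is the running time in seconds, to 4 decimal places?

506.1667 seconds

Running time = 15185 × 1/30 = 3037/6 s ≈ 506.1667 s.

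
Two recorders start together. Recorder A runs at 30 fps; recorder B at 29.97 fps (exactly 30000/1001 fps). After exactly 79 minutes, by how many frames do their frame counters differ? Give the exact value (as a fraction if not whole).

142200/1001 frames

79 min = 4740 s.
A emits 30 × 4740 = 142200 frames; B emits 30000/1001 × 4740 = 142200000/1001.
Difference = 142200/1001 frames (≈ 142.0579); B is behind A.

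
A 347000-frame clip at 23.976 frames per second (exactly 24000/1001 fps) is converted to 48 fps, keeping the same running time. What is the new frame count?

694694 frames

Target frames = source frames × (target rate / source rate) = 347000 × (48)/(24000/1001) = 347000 × 1001/500 = 694694.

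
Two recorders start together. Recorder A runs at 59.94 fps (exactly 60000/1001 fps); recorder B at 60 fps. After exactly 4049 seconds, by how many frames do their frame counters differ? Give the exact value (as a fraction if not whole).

A emits 60000/1001 × 4049 = 242940000/1001 frames; B emits 60 × 4049 = 242940.
Difference = 242940/1001 frames (≈ 242.6973); B is ahead of A.

242940/1001 frames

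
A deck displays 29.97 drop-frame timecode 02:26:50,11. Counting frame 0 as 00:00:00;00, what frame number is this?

264047

As if non-drop at 30 labels/s: (2 × 3600 + 26 × 60 + 50) × 30 + 11 = 264311.
Minute boundaries passed: 146; those not divisible by 10: 146 − 14 = 132; dropped labels = 2 × 132 = 264.
Actual frame index = 264311 − 264 = 264047.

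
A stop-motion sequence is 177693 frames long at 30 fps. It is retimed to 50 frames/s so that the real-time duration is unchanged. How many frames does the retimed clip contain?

296155 frames

Target frames = source frames × (target rate / source rate) = 177693 × (50)/(30) = 177693 × 5/3 = 296155.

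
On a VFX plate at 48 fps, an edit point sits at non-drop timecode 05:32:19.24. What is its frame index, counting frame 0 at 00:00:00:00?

957096

Total seconds to the label: (5 × 3600 + 32 × 60 + 19) = 19939.
Frame index = 19939 × 48 + 24 = 957096.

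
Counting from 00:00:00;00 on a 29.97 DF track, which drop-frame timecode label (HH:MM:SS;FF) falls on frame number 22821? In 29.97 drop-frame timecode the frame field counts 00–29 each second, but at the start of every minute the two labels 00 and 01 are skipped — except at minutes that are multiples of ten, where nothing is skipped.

00:12:41;13

Ten DF minutes hold 17982 frames, so frame 22821 lies in block 1 (frames 17982–35963) with 4839 frames into that block.
The block's first minute is 1800 frames and the rest 1798 each; 4839 frames reaches minute 2, so 1 × 18 + 2 × 2 = 22 labels have been skipped so far.
Adding those back, label number 22821 + 22 = 22843 at 30 labels/s is 761 s + 13 f = 0 h 12 min 41 s frame 13, i.e. 00:12:41;13.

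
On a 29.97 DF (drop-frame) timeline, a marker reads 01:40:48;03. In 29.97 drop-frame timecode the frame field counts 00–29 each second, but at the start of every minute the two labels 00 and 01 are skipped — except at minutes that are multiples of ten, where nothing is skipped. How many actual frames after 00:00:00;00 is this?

181263

Complete 10-minute blocks: 10, each 17982 frames → 179820.
Remaining 0 whole minutes in the current block: 0 frames.
Within the current minute: 48 × 30 + 3 = 1443. Total = 179820 + 0 + 1443 = 181263.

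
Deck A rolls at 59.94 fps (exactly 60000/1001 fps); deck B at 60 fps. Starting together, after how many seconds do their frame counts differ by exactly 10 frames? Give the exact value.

The gap grows by |60 − 60000/1001| = 60/1001 frames per second.
Time for a 10-frame gap: 10 ÷ (60/1001) = 1001/6 s.

1001/6 seconds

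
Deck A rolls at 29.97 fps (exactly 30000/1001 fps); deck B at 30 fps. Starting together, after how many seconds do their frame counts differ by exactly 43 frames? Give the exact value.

The gap grows by |30 − 30000/1001| = 30/1001 frames per second.
Time for a 43-frame gap: 43 ÷ (30/1001) = 43043/30 s.

43043/30 seconds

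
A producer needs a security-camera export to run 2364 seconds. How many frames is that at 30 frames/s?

Frames = 2364 × 30 = 70920.

70920 frames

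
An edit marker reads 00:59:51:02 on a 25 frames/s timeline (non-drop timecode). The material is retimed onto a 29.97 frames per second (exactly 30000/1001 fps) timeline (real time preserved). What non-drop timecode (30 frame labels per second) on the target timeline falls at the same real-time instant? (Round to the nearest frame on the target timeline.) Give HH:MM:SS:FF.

00:59:47:15

Source frame index: (0×3600 + 59×60 + 51) × 25 + 2 = 89777.
Real time: 89777 / (25) = 89777/25 s.
Target frame: (89777/25) × (30000/1001) = 107732400/1001 ≈ 107624.775 → 107625.
At 30 labels/s: frame 107625 → 00:59:47:15.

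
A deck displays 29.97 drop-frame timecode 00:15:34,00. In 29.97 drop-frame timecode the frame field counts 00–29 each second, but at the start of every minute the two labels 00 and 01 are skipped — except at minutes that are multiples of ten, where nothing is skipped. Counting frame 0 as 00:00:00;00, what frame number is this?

27992

As if non-drop at 30 labels/s: (0 × 3600 + 15 × 60 + 34) × 30 + 0 = 28020.
Minute boundaries passed: 15; those not divisible by 10: 15 − 1 = 14; dropped labels = 2 × 14 = 28.
Actual frame index = 28020 − 28 = 27992.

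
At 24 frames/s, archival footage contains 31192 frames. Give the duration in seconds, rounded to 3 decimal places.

1299.667 seconds

Running time = 31192 × 1/24 = 3899/3 s ≈ 1299.667 s.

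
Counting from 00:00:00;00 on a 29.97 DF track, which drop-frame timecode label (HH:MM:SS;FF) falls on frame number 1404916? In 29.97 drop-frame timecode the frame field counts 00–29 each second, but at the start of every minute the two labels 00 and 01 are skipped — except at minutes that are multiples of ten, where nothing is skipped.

Ten DF minutes hold 17982 frames, so frame 1404916 lies in block 78 (frames 1402596–1420577) with 2320 frames into that block.
The block's first minute is 1800 frames and the rest 1798 each; 2320 frames reaches minute 1, so 78 × 18 + 1 × 2 = 1406 labels have been skipped so far.
Adding those back, label number 1404916 + 1406 = 1406322 at 30 labels/s is 46877 s + 12 f = 13 h 1 min 17 s frame 12, i.e. 13:01:17;12.

13:01:17;12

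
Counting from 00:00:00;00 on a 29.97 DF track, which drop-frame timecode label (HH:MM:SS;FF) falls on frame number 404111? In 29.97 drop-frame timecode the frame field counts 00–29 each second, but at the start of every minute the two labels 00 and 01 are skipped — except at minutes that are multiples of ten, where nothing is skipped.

Ten DF minutes hold 17982 frames, so frame 404111 lies in block 22 (frames 395604–413585) with 8507 frames into that block.
The block's first minute is 1800 frames and the rest 1798 each; 8507 frames reaches minute 4, so 22 × 18 + 4 × 2 = 404 labels have been skipped so far.
Adding those back, label number 404111 + 404 = 404515 at 30 labels/s is 13483 s + 25 f = 3 h 44 min 43 s frame 25, i.e. 03:44:43;25.

03:44:43;25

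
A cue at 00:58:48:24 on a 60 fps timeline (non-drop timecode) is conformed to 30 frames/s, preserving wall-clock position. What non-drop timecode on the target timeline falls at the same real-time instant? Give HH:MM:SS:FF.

00:58:48:12

Source frame index: (0×3600 + 58×60 + 48) × 60 + 24 = 211704.
Real time: 211704 / (60) = 17642/5 s.
Target frame: (17642/5) × (30) = 105852.
At 30 labels/s: frame 105852 → 00:58:48:12.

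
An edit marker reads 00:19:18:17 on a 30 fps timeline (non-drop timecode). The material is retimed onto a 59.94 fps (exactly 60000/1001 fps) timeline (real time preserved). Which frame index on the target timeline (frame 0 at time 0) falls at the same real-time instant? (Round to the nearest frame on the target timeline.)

Source frame index: (0×3600 + 19×60 + 18) × 30 + 17 = 34757.
Real time: 34757 / (30) = 34757/30 s.
Target frame: (34757/30) × (60000/1001) = 69514000/1001 ≈ 69444.555 → 69445.

frame 69445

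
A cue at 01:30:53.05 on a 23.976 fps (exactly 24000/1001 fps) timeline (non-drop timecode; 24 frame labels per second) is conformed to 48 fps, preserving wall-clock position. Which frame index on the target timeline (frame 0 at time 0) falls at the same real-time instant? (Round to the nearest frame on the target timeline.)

frame 262016

Source frame index: (1×3600 + 30×60 + 53) × 24 + 5 = 130877.
Real time: 130877 / (24000/1001) = 131007877/24000 s.
Target frame: (131007877/24000) × (48) = 131007877/500 ≈ 262015.754 → 262016.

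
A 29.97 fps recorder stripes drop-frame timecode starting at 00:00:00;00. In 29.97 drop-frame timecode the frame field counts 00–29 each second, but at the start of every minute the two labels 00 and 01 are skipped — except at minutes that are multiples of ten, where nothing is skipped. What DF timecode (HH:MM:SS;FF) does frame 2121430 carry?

Ten DF minutes hold 17982 frames, so frame 2121430 lies in block 117 (frames 2103894–2121875) with 17536 frames into that block.
The block's first minute is 1800 frames and the rest 1798 each; 17536 frames reaches minute 9, so 117 × 18 + 9 × 2 = 2124 labels have been skipped so far.
Adding those back, label number 2121430 + 2124 = 2123554 at 30 labels/s is 70785 s + 4 f = 19 h 39 min 45 s frame 4, i.e. 19:39:45;04.

19:39:45;04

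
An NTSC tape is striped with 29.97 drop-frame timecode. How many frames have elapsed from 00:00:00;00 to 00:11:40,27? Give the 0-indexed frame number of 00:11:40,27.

21007

As if non-drop at 30 labels/s: (0 × 3600 + 11 × 60 + 40) × 30 + 27 = 21027.
Minute boundaries passed: 11; those not divisible by 10: 11 − 1 = 10; dropped labels = 2 × 10 = 20.
Actual frame index = 21027 − 20 = 21007.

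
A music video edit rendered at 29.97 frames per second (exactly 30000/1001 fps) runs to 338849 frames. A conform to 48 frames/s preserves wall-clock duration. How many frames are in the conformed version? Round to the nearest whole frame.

542701 frames

Frames at target rate = 338849 × (48) / (30000/1001) = 339187849/625 ≈ 542700.558.
Nearest whole frame: 542701.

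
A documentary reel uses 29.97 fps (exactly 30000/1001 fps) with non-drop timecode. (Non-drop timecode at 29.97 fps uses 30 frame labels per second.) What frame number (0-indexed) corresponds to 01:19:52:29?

Total seconds to the label: (1 × 3600 + 19 × 60 + 52) = 4792.
Frame index = 4792 × 30 + 29 = 143789.

143789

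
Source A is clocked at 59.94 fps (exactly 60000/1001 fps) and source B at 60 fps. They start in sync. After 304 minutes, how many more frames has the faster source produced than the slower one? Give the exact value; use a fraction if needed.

1094400/1001 frames

304 min = 18240 s.
A emits 60000/1001 × 18240 = 1094400000/1001 frames; B emits 60 × 18240 = 1094400.
Difference = 1094400/1001 frames (≈ 1093.3067); B is ahead of A.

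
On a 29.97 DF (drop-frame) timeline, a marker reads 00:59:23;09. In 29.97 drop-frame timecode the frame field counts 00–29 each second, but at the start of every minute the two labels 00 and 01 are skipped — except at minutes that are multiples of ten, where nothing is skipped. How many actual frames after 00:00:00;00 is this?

106791

Complete 10-minute blocks: 5, each 17982 frames → 89910.
Remaining 9 whole minutes in the current block: 1800 + 8 × 1798 = 16184 frames.
Within the current minute: 23 × 30 + 9 − 2 = 697 (labels ;00/;01 skipped at this minute). Total = 89910 + 16184 + 697 = 106791.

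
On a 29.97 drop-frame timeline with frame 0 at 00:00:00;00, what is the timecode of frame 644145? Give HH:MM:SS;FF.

05:58:13;01

Ten DF minutes hold 17982 frames, so frame 644145 lies in block 35 (frames 629370–647351) with 14775 frames into that block.
The block's first minute is 1800 frames and the rest 1798 each; 14775 frames reaches minute 8, so 35 × 18 + 8 × 2 = 646 labels have been skipped so far.
Adding those back, label number 644145 + 646 = 644791 at 30 labels/s is 21493 s + 1 f = 5 h 58 min 13 s frame 1, i.e. 05:58:13;01.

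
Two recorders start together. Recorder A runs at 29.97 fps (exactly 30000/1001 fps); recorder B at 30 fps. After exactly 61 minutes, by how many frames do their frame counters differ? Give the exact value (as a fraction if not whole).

61 min = 3660 s.
A emits 30000/1001 × 3660 = 109800000/1001 frames; B emits 30 × 3660 = 109800.
Difference = 109800/1001 frames (≈ 109.6903); B is ahead of A.

109800/1001 frames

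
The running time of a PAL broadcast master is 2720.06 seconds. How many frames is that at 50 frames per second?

Frames = 2720.06 × 50 = 136003.

136003 frames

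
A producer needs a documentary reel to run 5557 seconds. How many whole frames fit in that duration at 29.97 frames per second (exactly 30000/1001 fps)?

166543 frames

Frames = 5557 × 30000/1001 = 166710000/1001 ≈ 166543.4565.
Complete frames: 166543.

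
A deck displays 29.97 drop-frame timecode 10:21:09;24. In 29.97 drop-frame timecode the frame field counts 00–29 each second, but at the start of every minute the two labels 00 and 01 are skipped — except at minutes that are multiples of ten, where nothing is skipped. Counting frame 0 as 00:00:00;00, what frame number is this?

Complete 10-minute blocks: 62, each 17982 frames → 1114884.
Remaining 1 whole minute in the current block: 1800 + 0 × 1798 = 1800 frames.
Within the current minute: 9 × 30 + 24 − 2 = 292 (labels ;00/;01 skipped at this minute). Total = 1114884 + 1800 + 292 = 1116976.

1116976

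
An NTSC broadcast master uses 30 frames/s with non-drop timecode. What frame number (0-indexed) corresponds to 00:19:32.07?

35167

Total seconds to the label: (0 × 3600 + 19 × 60 + 32) = 1172.
Frame index = 1172 × 30 + 7 = 35167.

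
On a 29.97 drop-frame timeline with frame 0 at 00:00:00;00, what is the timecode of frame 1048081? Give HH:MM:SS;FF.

09:42:50;29

Each 10-minute DF block holds 10 × 60 × 30 − 9 × 2 = 17982 frames. 1048081 ÷ 17982 → 58 full blocks, remainder 5125.
Within the partial block the first minute is 1800 frames and each further minute 1798, so 2 further minute boundaries passed. Total skipped labels = 18 × 58 + 2 × 2 = 1048.
Non-drop label index = 1048081 + 1048 = 1049129; at 30 labels/s that is 09:42:50:29, i.e. DF 09:42:50;29.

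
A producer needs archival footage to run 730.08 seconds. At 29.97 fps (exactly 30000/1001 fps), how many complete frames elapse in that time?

Frames = 730.08 × 30000/1001 = 1684800/77 ≈ 21880.5195.
Complete frames: 21880.

21880 frames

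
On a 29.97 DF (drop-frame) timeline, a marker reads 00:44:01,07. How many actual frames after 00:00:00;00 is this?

As if non-drop at 30 labels/s: (0 × 3600 + 44 × 60 + 1) × 30 + 7 = 79237.
Minute boundaries passed: 44; those not divisible by 10: 44 − 4 = 40; dropped labels = 2 × 40 = 80.
Actual frame index = 79237 − 80 = 79157.

79157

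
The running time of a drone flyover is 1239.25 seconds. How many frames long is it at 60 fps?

Frames = 1239.25 × 60 = 74355.

74355 frames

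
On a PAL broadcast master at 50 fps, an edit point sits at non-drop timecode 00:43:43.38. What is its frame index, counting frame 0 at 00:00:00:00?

131188

Total seconds to the label: (0 × 3600 + 43 × 60 + 43) = 2623.
Frame index = 2623 × 50 + 38 = 131188.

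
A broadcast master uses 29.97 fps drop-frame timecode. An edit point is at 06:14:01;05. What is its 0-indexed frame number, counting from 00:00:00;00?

672561

As if non-drop at 30 labels/s: (6 × 3600 + 14 × 60 + 1) × 30 + 5 = 673235.
Minute boundaries passed: 374; those not divisible by 10: 374 − 37 = 337; dropped labels = 2 × 337 = 674.
Actual frame index = 673235 − 674 = 672561.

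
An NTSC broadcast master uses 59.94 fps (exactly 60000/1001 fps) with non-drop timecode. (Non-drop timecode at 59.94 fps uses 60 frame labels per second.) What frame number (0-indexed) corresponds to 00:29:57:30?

107850

Total seconds to the label: (0 × 3600 + 29 × 60 + 57) = 1797.
Frame index = 1797 × 60 + 30 = 107850.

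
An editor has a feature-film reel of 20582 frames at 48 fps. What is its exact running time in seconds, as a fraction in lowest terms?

Running time = 20582 ÷ (48) = 20582 × 1/48 = 10291/24 s.

10291/24 seconds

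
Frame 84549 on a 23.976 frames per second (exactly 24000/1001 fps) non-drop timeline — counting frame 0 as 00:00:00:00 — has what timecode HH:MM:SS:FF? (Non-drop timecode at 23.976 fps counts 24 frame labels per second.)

00:58:42:21

84549 ÷ 24 = 3522 full seconds, remainder 21 frames.
3522 s = 0 h 58 min 42 s.
Timecode: 00:58:42:21.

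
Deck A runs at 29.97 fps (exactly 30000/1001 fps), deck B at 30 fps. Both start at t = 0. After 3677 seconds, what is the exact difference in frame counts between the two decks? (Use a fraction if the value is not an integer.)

A emits 30000/1001 × 3677 = 110310000/1001 frames; B emits 30 × 3677 = 110310.
Difference = 110310/1001 frames (≈ 110.1998); B is ahead of A.

110310/1001 frames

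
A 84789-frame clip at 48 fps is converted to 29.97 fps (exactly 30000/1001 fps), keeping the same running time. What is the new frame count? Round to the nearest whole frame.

Frames at target rate = 84789 × (30000/1001) / (48) = 52993125/1001 ≈ 52940.185.
Nearest whole frame: 52940.

52940 frames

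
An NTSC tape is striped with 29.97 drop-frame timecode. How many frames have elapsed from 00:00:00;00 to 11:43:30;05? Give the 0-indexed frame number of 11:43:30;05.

As if non-drop at 30 labels/s: (11 × 3600 + 43 × 60 + 30) × 30 + 5 = 1266305.
Minute boundaries passed: 703; those not divisible by 10: 703 − 70 = 633; dropped labels = 2 × 633 = 1266.
Actual frame index = 1266305 − 1266 = 1265039.

1265039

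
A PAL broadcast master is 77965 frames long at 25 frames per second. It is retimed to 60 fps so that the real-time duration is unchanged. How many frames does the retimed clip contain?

187116 frames

Frames at target rate = 77965 × (60) / (25) = 187116.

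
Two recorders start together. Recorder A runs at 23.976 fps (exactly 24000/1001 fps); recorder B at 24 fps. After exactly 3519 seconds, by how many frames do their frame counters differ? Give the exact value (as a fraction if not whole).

84456/1001 frames

A emits 24000/1001 × 3519 = 84456000/1001 frames; B emits 24 × 3519 = 84456.
Difference = 84456/1001 frames (≈ 84.3716); B is ahead of A.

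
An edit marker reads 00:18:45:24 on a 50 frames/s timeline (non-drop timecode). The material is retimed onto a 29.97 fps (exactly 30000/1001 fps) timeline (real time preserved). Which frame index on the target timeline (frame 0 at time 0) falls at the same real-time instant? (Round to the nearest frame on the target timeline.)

Source frame index: (0×3600 + 18×60 + 45) × 50 + 24 = 56274.
Real time: 56274 / (50) = 28137/25 s.
Target frame: (28137/25) × (30000/1001) = 33764400/1001 ≈ 33730.669 → 33731.

frame 33731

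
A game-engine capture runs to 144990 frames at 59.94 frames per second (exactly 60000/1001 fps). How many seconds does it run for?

Running time = 144990 / (60000/1001) = 2418.9165 s.

2418.9165 seconds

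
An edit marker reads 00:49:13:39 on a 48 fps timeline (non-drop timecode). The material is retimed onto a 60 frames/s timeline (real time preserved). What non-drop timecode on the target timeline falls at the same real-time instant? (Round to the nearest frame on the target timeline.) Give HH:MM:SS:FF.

Source frame index: (0×3600 + 49×60 + 13) × 48 + 39 = 141783.
Real time: 141783 / (48) = 47261/16 s.
Target frame: (47261/16) × (60) = 708915/4 ≈ 177228.750 → 177229.
At 60 labels/s: frame 177229 → 00:49:13:49.

00:49:13:49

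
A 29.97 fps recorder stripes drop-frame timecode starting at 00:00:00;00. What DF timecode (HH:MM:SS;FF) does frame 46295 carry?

00:25:44;21

Each 10-minute DF block holds 10 × 60 × 30 − 9 × 2 = 17982 frames. 46295 ÷ 17982 → 2 full blocks, remainder 10331.
Within the partial block the first minute is 1800 frames and each further minute 1798, so 5 further minute boundaries passed. Total skipped labels = 18 × 2 + 2 × 5 = 46.
Non-drop label index = 46295 + 46 = 46341; at 30 labels/s that is 00:25:44:21, i.e. DF 00:25:44;21.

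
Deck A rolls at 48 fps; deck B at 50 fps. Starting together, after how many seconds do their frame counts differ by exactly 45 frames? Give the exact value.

22.5 seconds

The gap grows by |50 − 48| = 2 frames per second.
Time for a 45-frame gap: 45 ÷ (2) = 22.5 s.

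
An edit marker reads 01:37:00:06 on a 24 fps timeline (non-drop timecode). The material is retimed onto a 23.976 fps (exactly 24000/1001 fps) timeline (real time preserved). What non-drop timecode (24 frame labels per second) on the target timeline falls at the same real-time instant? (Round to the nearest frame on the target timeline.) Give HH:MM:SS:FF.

Source frame index: (1×3600 + 37×60 + 0) × 24 + 6 = 139686.
Real time: 139686 / (24) = 23281/4 s.
Target frame: (23281/4) × (24000/1001) = 139686000/1001 ≈ 139546.454 → 139546.
At 24 labels/s: frame 139546 → 01:36:54:10.

01:36:54:10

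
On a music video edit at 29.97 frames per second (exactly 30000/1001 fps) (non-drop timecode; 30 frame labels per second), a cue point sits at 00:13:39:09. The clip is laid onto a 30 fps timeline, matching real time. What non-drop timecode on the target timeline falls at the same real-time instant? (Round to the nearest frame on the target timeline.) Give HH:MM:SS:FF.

00:13:40:04

Source frame index: (0×3600 + 13×60 + 39) × 30 + 9 = 24579.
Real time: 24579 / (30000/1001) = 8201193/10000 s.
Target frame: (8201193/10000) × (30) = 24603579/1000 ≈ 24603.579 → 24604.
At 30 labels/s: frame 24604 → 00:13:40:04.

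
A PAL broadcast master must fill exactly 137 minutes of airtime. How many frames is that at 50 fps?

137 min = 8220 s.
Frames = 8220 × 50 = 411000.

411000 frames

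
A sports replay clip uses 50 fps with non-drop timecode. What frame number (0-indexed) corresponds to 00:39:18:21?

Total seconds to the label: (0 × 3600 + 39 × 60 + 18) = 2358.
Frame index = 2358 × 50 + 21 = 117921.

117921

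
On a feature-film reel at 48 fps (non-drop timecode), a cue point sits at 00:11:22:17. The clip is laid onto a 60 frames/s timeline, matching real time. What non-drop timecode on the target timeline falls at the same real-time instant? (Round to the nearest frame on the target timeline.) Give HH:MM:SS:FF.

Source frame index: (0×3600 + 11×60 + 22) × 48 + 17 = 32753.
Real time: 32753 / (48) = 32753/48 s.
Target frame: (32753/48) × (60) = 163765/4 ≈ 40941.250 → 40941.
At 60 labels/s: frame 40941 → 00:11:22:21.

00:11:22:21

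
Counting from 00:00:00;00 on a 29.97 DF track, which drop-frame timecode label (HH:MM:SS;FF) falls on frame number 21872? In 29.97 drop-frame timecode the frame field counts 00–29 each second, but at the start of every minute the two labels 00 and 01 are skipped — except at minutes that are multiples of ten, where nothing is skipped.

Ten DF minutes hold 17982 frames, so frame 21872 lies in block 1 (frames 17982–35963) with 3890 frames into that block.
The block's first minute is 1800 frames and the rest 1798 each; 3890 frames reaches minute 2, so 1 × 18 + 2 × 2 = 22 labels have been skipped so far.
Adding those back, label number 21872 + 22 = 21894 at 30 labels/s is 729 s + 24 f = 0 h 12 min 9 s frame 24, i.e. 00:12:09;24.

00:12:09;24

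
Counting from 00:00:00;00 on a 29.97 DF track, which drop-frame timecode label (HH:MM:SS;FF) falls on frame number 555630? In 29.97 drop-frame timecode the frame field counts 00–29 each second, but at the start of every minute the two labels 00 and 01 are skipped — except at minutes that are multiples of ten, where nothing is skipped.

Each 10-minute DF block holds 10 × 60 × 30 − 9 × 2 = 17982 frames. 555630 ÷ 17982 → 30 full blocks, remainder 16170.
Within the partial block the first minute is 1800 frames and each further minute 1798, so 8 further minute boundaries passed. Total skipped labels = 18 × 30 + 2 × 8 = 556.
Non-drop label index = 555630 + 556 = 556186; at 30 labels/s that is 05:08:59:16, i.e. DF 05:08:59;16.

05:08:59;16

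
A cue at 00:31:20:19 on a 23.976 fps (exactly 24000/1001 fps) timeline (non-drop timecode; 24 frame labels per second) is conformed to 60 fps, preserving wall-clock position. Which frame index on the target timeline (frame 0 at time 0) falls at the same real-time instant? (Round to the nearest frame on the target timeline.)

frame 112960

Source frame index: (0×3600 + 31×60 + 20) × 24 + 19 = 45139.
Real time: 45139 / (24000/1001) = 45184139/24000 s.
Target frame: (45184139/24000) × (60) = 45184139/400 ≈ 112960.348 → 112960.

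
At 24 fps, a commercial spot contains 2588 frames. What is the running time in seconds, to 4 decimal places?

Running time = 2588 × 1/24 = 647/6 s ≈ 107.8333 s.

107.8333 seconds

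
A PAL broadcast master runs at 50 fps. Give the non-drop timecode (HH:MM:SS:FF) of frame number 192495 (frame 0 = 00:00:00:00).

01:04:09:45

192495 ÷ 50 = 3849 full seconds, remainder 45 frames.
3849 s = 1 h 4 min 9 s.
Timecode: 01:04:09:45.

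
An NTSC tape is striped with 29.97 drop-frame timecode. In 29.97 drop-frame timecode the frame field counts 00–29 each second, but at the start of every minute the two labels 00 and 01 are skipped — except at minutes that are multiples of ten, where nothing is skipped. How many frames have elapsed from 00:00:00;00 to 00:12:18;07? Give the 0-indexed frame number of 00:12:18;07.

Complete 10-minute blocks: 1, each 17982 frames → 17982.
Remaining 2 whole minutes in the current block: 1800 + 1 × 1798 = 3598 frames.
Within the current minute: 18 × 30 + 7 − 2 = 545 (labels ;00/;01 skipped at this minute). Total = 17982 + 3598 + 545 = 22125.

22125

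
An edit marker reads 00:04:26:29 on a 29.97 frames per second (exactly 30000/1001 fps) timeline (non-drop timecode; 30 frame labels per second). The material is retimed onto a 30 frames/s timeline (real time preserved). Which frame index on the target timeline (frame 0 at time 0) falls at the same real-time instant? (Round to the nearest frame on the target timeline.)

frame 8017

Source frame index: (0×3600 + 4×60 + 26) × 30 + 29 = 8009.
Real time: 8009 / (30000/1001) = 8017009/30000 s.
Target frame: (8017009/30000) × (30) = 8017009/1000 ≈ 8017.009 → 8017.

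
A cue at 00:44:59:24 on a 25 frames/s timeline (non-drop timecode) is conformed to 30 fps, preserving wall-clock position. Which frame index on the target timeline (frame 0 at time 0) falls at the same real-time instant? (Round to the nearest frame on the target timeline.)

Source frame index: (0×3600 + 44×60 + 59) × 25 + 24 = 67499.
Real time: 67499 / (25) = 67499/25 s.
Target frame: (67499/25) × (30) = 404994/5 ≈ 80998.800 → 80999.

frame 80999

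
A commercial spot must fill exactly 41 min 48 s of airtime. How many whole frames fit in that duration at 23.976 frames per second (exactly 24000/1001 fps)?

41 min 48 s = 2508 s.
Frames = 2508 × 24000/1001 = 5472000/91 ≈ 60131.8681.
Complete frames: 60131.

60131 frames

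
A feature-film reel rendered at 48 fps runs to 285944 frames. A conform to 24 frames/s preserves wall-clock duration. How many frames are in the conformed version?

142972 frames

Target frames = source frames × (target rate / source rate) = 285944 × (24)/(48) = 285944 × 1/2 = 142972.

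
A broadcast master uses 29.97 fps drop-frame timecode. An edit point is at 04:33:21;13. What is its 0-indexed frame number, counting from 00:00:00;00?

491551

As if non-drop at 30 labels/s: (4 × 3600 + 33 × 60 + 21) × 30 + 13 = 492043.
Minute boundaries passed: 273; those not divisible by 10: 273 − 27 = 246; dropped labels = 2 × 246 = 492.
Actual frame index = 492043 − 492 = 491551.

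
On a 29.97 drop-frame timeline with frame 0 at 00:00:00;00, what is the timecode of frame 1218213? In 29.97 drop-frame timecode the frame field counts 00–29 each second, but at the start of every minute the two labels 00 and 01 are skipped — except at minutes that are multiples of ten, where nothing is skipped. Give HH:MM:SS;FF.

Ten DF minutes hold 17982 frames, so frame 1218213 lies in block 67 (frames 1204794–1222775) with 13419 frames into that block.
The block's first minute is 1800 frames and the rest 1798 each; 13419 frames reaches minute 7, so 67 × 18 + 7 × 2 = 1220 labels have been skipped so far.
Adding those back, label number 1218213 + 1220 = 1219433 at 30 labels/s is 40647 s + 23 f = 11 h 17 min 27 s frame 23, i.e. 11:17:27;23.

11:17:27;23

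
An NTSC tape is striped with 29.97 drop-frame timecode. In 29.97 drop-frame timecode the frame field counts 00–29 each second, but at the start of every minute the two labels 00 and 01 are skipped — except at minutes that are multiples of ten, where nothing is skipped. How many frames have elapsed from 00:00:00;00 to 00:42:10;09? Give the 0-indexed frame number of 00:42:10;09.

75833

As if non-drop at 30 labels/s: (0 × 3600 + 42 × 60 + 10) × 30 + 9 = 75909.
Minute boundaries passed: 42; those not divisible by 10: 42 − 4 = 38; dropped labels = 2 × 38 = 76.
Actual frame index = 75909 − 76 = 75833.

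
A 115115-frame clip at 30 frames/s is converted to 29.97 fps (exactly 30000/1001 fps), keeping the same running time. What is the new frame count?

115000 frames

Target frames = source frames × (target rate / source rate) = 115115 × (30000/1001)/(30) = 115115 × 1000/1001 = 115000.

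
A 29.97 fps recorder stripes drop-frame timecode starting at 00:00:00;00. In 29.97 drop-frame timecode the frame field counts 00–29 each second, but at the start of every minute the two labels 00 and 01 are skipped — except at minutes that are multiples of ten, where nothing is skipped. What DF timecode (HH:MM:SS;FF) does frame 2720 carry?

Ten DF minutes hold 17982 frames, so frame 2720 lies in block 0 (frames 0–17981) with 2720 frames into that block.
The block's first minute is 1800 frames and the rest 1798 each; 2720 frames reaches minute 1, so 0 × 18 + 1 × 2 = 2 labels have been skipped so far.
Adding those back, label number 2720 + 2 = 2722 at 30 labels/s is 90 s + 22 f = 0 h 1 min 30 s frame 22, i.e. 00:01:30;22.

00:01:30;22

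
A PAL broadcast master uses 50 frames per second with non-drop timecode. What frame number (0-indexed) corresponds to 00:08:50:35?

26535

Total seconds to the label: (0 × 3600 + 8 × 60 + 50) = 530.
Frame index = 530 × 50 + 35 = 26535.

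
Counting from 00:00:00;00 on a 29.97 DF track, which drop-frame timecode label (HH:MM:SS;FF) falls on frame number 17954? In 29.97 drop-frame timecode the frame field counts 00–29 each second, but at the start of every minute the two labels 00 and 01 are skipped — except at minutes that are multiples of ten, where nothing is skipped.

00:09:59;02

Each 10-minute DF block holds 10 × 60 × 30 − 9 × 2 = 17982 frames. 17954 ÷ 17982 → 0 full blocks, remainder 17954.
Within the partial block the first minute is 1800 frames and each further minute 1798, so 9 further minute boundaries passed. Total skipped labels = 18 × 0 + 2 × 9 = 18.
Non-drop label index = 17954 + 18 = 17972; at 30 labels/s that is 00:09:59:02, i.e. DF 00:09:59;02.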